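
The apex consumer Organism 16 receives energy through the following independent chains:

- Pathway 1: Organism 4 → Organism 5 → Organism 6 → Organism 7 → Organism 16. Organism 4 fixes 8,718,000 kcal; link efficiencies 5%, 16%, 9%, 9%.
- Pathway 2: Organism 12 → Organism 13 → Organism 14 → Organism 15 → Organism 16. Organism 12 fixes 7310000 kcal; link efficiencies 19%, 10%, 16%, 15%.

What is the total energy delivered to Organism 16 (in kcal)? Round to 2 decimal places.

3898.29 kcal

Pathway 1: 8718000 × 0.05 × 0.16 × 0.09 × 0.09 = 564.9264 kcal
Pathway 2: 7310000 × 0.19 × 0.1 × 0.16 × 0.15 = 3333.36 kcal
Total at Organism 16: 564.9264 + 3333.36 = 3898.2864 kcal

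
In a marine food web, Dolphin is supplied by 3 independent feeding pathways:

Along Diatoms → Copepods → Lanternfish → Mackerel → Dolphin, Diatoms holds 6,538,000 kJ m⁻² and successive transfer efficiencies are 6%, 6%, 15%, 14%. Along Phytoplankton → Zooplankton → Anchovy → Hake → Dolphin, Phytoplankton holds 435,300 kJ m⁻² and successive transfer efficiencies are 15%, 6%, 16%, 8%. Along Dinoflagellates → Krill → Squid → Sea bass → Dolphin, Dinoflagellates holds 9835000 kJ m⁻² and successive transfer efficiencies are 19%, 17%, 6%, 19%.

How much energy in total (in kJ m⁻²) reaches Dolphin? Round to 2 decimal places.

Via Diatoms: 6538000 × 0.06 × 0.06 × 0.15 × 0.14 = 494.2728 kJ m⁻²
Via Phytoplankton: 435300 × 0.15 × 0.06 × 0.16 × 0.08 = 50.14656 kJ m⁻²
Via Dinoflagellates: 9835000 × 0.19 × 0.17 × 0.06 × 0.19 = 3621.4437 kJ m⁻²
Total at Dolphin: 494.2728 + 50.14656 + 3621.4437 = 4165.86306 kJ m⁻²

4165.86 kJ m⁻²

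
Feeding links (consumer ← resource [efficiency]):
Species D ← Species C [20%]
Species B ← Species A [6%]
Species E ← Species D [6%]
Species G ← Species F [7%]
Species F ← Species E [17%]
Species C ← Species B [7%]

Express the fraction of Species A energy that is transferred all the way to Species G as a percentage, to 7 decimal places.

Product of link efficiencies: 0.06 × 0.07 × 0.2 × 0.06 × 0.17 × 0.07 = 0.00000059976
As a percentage: 0.00000059976 × 100 = 0.0000600%

0.0000600%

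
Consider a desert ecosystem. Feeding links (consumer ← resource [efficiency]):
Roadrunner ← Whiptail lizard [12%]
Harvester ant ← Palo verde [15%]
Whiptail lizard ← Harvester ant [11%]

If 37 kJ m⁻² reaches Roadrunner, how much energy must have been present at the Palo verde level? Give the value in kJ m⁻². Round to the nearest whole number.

18687 kJ m⁻²

Cumulative transfer efficiency: 0.15 × 0.11 × 0.12 = 0.00198
Palo verde energy = 37 / 0.00198 = 18687 kJ m⁻²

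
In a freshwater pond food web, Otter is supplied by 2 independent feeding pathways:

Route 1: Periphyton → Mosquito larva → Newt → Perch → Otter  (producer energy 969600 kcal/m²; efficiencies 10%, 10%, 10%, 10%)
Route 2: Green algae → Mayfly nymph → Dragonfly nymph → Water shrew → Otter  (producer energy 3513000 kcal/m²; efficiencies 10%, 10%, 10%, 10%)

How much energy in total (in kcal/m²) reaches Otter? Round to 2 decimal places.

Route 1: 969600 × 0.1 × 0.1 × 0.1 × 0.1 = 96.96 kcal/m²
Route 2: 3513000 × 0.1 × 0.1 × 0.1 × 0.1 = 351.3 kcal/m²
Total at Otter: 96.96 + 351.3 = 448.26 kcal/m²

448.26 kcal/m²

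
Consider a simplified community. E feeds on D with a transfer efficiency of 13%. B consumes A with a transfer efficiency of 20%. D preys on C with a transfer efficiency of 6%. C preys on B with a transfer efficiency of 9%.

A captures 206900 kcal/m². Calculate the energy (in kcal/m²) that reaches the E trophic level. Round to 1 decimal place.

29.0 kcal/m²

B: 206900 × 0.2 = 41380 kcal/m²
C: 41380 × 0.09 = 3724.2 kcal/m²
D: 3724.2 × 0.06 = 223.452 kcal/m²
E: 223.452 × 0.13 = 29.04876 kcal/m²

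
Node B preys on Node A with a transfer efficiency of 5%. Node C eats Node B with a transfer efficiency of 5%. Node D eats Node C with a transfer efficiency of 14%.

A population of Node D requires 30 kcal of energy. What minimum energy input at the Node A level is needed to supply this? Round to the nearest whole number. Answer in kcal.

Cumulative transfer efficiency: 0.05 × 0.05 × 0.14 = 0.00035
Node A energy = 30 / 0.00035 = 85714 kcal

85714 kcal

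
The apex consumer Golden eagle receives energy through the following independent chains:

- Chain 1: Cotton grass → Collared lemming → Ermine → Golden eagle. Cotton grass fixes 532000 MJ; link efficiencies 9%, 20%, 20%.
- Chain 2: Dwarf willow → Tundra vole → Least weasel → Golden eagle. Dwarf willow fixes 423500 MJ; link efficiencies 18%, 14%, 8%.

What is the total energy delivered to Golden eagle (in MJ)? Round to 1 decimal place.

2769.0 MJ

Chain 1: 532000 × 0.09 × 0.2 × 0.2 = 1915.2 MJ
Chain 2: 423500 × 0.18 × 0.14 × 0.08 = 853.776 MJ
Total at Golden eagle: 1915.2 + 853.776 = 2768.976 MJ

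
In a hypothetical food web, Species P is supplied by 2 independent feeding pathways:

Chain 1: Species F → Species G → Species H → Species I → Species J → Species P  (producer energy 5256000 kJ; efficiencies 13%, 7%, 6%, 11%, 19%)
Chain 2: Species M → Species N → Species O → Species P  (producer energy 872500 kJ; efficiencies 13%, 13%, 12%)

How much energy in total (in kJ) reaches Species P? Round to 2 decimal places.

1829.41 kJ

Chain 1: 5256000 × 0.13 × 0.07 × 0.06 × 0.11 × 0.19 = 59.9783184 kJ
Chain 2: 872500 × 0.13 × 0.13 × 0.12 = 1769.43 kJ
Total at Species P: 59.9783184 + 1769.43 = 1829.4083184 kJ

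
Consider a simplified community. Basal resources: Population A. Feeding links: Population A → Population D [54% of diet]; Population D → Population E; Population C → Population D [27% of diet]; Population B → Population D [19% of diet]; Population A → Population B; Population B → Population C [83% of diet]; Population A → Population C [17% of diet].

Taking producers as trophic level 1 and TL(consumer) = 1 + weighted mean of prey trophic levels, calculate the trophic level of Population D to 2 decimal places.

2.68

Population B: 1 + 1 = 2
Population C: 1 + (0.17×1 + 0.83×2) = 2.83
Population D: 1 + (0.27×2.83 + 0.19×2 + 0.54×1) = 2.6841
Population E: 1 + 2.6841 = 3.6841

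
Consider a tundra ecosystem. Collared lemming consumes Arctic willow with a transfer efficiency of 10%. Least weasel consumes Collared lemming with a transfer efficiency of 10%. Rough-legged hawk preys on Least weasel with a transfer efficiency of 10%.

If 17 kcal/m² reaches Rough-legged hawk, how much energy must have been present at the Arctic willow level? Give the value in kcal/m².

17000 kcal/m²

Cumulative transfer efficiency: 0.1 × 0.1 × 0.1 = 0.001
Arctic willow energy = 17 / 0.001 = 17000 kcal/m²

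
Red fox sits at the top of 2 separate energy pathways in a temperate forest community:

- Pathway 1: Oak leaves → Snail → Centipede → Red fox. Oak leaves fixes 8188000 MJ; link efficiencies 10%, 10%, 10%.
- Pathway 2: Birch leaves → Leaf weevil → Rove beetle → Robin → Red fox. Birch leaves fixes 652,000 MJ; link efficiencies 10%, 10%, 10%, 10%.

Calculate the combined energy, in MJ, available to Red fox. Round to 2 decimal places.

8253.20 MJ

Pathway 1: 8188000 × 0.1 × 0.1 × 0.1 = 8188 MJ
Pathway 2: 652000 × 0.1 × 0.1 × 0.1 × 0.1 = 65.2 MJ
Total at Red fox: 8188 + 65.2 = 8253.2 MJ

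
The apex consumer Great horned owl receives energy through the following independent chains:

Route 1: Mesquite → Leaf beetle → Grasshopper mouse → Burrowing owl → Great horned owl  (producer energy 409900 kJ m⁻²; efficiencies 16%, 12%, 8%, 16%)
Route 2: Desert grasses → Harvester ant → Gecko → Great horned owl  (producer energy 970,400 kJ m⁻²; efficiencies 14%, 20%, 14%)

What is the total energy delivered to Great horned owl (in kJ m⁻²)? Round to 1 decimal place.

3904.7 kJ m⁻²

Route 1: 409900 × 0.16 × 0.12 × 0.08 × 0.16 = 100.737024 kJ m⁻²
Route 2: 970400 × 0.14 × 0.2 × 0.14 = 3803.968 kJ m⁻²
Total at Great horned owl: 100.737024 + 3803.968 = 3904.705024 kJ m⁻²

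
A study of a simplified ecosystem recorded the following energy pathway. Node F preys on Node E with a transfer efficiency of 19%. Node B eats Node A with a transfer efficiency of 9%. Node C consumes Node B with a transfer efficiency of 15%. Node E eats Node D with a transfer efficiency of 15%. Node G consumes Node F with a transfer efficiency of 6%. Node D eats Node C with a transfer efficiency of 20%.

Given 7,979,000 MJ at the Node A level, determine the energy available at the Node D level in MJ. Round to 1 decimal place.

Node B: 7979000 × 0.09 = 718110 MJ
Node C: 718110 × 0.15 = 107716.5 MJ
Node D: 107716.5 × 0.2 = 21543.3 MJ

21543.3 MJ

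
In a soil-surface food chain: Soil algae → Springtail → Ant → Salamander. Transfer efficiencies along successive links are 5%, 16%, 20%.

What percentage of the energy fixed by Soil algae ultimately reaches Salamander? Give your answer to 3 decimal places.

0.160%

Product of link efficiencies: 0.05 × 0.16 × 0.2 = 0.0016
As a percentage: 0.0016 × 100 = 0.160%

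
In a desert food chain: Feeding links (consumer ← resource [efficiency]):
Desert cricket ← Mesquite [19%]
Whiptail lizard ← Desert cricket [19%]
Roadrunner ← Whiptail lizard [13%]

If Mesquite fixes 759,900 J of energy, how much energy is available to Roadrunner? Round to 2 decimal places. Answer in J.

3566.21 J

Desert cricket: 759900 × 0.19 = 144381 J
Whiptail lizard: 144381 × 0.19 = 27432.39 J
Roadrunner: 27432.39 × 0.13 = 3566.2107 J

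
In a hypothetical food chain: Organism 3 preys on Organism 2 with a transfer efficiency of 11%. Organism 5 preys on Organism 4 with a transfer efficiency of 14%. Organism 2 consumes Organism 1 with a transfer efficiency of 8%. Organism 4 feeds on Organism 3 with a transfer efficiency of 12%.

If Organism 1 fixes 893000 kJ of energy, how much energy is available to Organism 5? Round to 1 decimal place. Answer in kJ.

Organism 2: 893000 × 0.08 = 71440 kJ
Organism 3: 71440 × 0.11 = 7858.4 kJ
Organism 4: 7858.4 × 0.12 = 943.008 kJ
Organism 5: 943.008 × 0.14 = 132.02112 kJ

132.0 kJ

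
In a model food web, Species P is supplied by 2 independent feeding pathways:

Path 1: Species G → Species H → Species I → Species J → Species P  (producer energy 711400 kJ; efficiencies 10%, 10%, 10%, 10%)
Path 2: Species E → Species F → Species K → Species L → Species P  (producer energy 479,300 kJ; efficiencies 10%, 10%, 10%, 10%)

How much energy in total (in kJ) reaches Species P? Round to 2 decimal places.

119.07 kJ

Path 1: 711400 × 0.1 × 0.1 × 0.1 × 0.1 = 71.14 kJ
Path 2: 479300 × 0.1 × 0.1 × 0.1 × 0.1 = 47.93 kJ
Total at Species P: 71.14 + 47.93 = 119.07 kJ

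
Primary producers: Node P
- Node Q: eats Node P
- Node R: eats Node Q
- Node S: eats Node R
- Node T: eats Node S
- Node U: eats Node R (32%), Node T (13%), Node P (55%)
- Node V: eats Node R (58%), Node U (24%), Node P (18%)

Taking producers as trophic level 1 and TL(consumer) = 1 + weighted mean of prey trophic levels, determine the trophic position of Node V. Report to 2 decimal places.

Node Q: 1 + 1 = 2
Node R: 1 + 2 = 3
Node S: 1 + 3 = 4
Node T: 1 + 4 = 5
Node U: 1 + (0.32×3 + 0.13×5 + 0.55×1) = 3.16
Node V: 1 + (0.58×3 + 0.24×3.16 + 0.18×1) = 3.6784

3.68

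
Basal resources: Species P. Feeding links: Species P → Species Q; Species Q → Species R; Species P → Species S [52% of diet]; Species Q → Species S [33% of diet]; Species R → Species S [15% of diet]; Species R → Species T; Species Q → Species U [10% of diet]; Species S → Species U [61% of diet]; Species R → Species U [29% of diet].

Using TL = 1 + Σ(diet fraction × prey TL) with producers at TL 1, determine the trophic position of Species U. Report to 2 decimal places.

3.67

Species Q: 1 + 1 = 2
Species R: 1 + 2 = 3
Species S: 1 + (0.52×1 + 0.33×2 + 0.15×3) = 2.63
Species T: 1 + 3 = 4
Species U: 1 + (0.1×2 + 0.61×2.63 + 0.29×3) = 3.6743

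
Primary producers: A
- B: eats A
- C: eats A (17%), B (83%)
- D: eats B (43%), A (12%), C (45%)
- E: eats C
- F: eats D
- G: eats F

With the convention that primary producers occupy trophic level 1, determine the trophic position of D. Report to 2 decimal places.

3.25

B: 1 + 1 = 2
C: 1 + (0.17×1 + 0.83×2) = 2.83
D: 1 + (0.43×2 + 0.12×1 + 0.45×2.83) = 3.2535
E: 1 + 2.83 = 3.83
F: 1 + 3.2535 = 4.2535
G: 1 + 4.2535 = 5.2535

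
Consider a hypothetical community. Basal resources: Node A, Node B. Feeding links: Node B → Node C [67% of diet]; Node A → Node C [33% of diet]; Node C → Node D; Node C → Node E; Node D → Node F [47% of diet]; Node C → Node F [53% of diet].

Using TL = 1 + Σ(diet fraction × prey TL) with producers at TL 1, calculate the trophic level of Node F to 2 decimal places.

3.47

Node C: 1 + (0.67×1 + 0.33×1) = 2
Node D: 1 + 2 = 3
Node E: 1 + 2 = 3
Node F: 1 + (0.47×3 + 0.53×2) = 3.47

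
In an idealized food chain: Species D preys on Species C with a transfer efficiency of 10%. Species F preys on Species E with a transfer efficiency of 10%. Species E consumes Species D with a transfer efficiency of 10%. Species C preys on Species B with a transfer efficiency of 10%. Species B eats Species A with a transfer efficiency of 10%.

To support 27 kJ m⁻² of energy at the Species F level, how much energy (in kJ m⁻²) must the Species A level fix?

Cumulative transfer efficiency: 0.1 × 0.1 × 0.1 × 0.1 × 0.1 = 0.00001
Species A energy = 27 / 0.00001 = 2700000 kJ m⁻²

2700000 kJ m⁻²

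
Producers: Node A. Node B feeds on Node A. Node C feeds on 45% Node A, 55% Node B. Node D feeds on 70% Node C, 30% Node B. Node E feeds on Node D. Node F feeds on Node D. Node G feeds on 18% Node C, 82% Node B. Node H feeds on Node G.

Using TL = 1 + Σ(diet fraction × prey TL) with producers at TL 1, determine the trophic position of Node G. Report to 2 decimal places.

3.10

Node B: 1 + 1 = 2
Node C: 1 + (0.45×1 + 0.55×2) = 2.55
Node D: 1 + (0.7×2.55 + 0.3×2) = 3.385
Node E: 1 + 3.385 = 4.385
Node F: 1 + 3.385 = 4.385
Node G: 1 + (0.18×2.55 + 0.82×2) = 3.099
Node H: 1 + 3.099 = 4.099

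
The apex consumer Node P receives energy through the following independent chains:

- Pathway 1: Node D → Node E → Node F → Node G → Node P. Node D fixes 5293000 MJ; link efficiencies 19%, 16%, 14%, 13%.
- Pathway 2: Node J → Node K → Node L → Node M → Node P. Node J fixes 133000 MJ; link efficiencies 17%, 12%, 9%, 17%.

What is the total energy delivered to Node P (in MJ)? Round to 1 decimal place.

2970.0 MJ

Pathway 1: 5293000 × 0.19 × 0.16 × 0.14 × 0.13 = 2928.51104 MJ
Pathway 2: 133000 × 0.17 × 0.12 × 0.09 × 0.17 = 41.51196 MJ
Total at Node P: 2928.51104 + 41.51196 = 2970.023 MJ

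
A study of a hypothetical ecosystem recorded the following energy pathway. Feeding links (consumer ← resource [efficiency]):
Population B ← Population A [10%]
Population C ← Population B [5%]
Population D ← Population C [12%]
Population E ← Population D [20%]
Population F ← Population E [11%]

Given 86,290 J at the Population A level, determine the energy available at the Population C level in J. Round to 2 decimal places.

Population B: 86290 × 0.1 = 8629 J
Population C: 8629 × 0.05 = 431.45 J

431.45 J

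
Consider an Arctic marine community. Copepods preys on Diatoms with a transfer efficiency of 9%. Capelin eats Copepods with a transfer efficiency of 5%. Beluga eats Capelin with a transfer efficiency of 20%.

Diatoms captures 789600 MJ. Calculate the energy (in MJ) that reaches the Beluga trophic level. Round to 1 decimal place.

710.6 MJ

Copepods: 789600 × 0.09 = 71064 MJ
Capelin: 71064 × 0.05 = 3553.2 MJ
Beluga: 3553.2 × 0.2 = 710.64 MJ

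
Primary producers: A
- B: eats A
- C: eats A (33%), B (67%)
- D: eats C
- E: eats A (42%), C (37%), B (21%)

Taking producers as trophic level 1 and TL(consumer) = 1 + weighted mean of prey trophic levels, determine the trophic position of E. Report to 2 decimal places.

B: 1 + 1 = 2
C: 1 + (0.33×1 + 0.67×2) = 2.67
D: 1 + 2.67 = 3.67
E: 1 + (0.42×1 + 0.37×2.67 + 0.21×2) = 2.8279

2.83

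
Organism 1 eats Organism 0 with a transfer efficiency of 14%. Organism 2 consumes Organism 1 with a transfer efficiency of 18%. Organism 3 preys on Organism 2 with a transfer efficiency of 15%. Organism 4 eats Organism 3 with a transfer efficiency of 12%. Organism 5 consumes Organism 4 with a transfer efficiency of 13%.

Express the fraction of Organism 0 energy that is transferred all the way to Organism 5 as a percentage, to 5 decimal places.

0.00590%

Product of link efficiencies: 0.14 × 0.18 × 0.15 × 0.12 × 0.13 = 0.000058968
As a percentage: 0.000058968 × 100 = 0.00590%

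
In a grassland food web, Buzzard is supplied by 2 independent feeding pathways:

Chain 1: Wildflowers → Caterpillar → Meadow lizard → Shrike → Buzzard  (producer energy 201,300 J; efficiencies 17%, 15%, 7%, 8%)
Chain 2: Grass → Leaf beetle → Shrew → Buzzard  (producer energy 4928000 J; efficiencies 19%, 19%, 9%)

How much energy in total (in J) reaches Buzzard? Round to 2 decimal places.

Chain 1: 201300 × 0.17 × 0.15 × 0.07 × 0.08 = 28.74564 J
Chain 2: 4928000 × 0.19 × 0.19 × 0.09 = 16011.072 J
Total at Buzzard: 28.74564 + 16011.072 = 16039.81764 J

16039.82 J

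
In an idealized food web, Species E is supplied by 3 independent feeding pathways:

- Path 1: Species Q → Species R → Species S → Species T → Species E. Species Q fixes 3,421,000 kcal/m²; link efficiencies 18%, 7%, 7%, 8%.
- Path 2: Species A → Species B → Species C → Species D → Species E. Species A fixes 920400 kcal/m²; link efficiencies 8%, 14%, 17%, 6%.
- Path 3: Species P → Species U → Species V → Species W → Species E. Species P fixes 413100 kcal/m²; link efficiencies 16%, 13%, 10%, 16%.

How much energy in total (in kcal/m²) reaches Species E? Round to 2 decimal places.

Path 1: 3421000 × 0.18 × 0.07 × 0.07 × 0.08 = 241.38576 kcal/m²
Path 2: 920400 × 0.08 × 0.14 × 0.17 × 0.06 = 105.146496 kcal/m²
Path 3: 413100 × 0.16 × 0.13 × 0.1 × 0.16 = 137.47968 kcal/m²
Total at Species E: 241.38576 + 105.146496 + 137.47968 = 484.011936 kcal/m²

484.01 kcal/m²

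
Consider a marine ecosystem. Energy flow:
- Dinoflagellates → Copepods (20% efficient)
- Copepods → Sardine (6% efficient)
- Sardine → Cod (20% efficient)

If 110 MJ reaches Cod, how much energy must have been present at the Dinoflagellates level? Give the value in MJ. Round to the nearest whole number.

45833 MJ

Cumulative transfer efficiency: 0.2 × 0.06 × 0.2 = 0.0024
Dinoflagellates energy = 110 / 0.0024 = 45833 MJ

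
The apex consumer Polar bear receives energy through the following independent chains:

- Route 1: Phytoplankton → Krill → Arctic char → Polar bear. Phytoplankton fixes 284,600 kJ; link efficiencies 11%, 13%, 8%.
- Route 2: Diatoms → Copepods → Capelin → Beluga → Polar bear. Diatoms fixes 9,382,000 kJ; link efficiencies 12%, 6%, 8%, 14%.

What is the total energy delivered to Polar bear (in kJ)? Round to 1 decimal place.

1082.1 kJ

Route 1: 284600 × 0.11 × 0.13 × 0.08 = 325.5824 kJ
Route 2: 9382000 × 0.12 × 0.06 × 0.08 × 0.14 = 756.56448 kJ
Total at Polar bear: 325.5824 + 756.56448 = 1082.14688 kJ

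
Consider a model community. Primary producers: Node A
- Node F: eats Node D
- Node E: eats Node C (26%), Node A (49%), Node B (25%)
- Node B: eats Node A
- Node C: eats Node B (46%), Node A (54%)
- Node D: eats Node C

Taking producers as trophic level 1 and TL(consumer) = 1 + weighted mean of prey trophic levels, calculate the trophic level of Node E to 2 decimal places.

Node B: 1 + 1 = 2
Node C: 1 + (0.46×2 + 0.54×1) = 2.46
Node D: 1 + 2.46 = 3.46
Node E: 1 + (0.26×2.46 + 0.49×1 + 0.25×2) = 2.6296
Node F: 1 + 3.46 = 4.46

2.63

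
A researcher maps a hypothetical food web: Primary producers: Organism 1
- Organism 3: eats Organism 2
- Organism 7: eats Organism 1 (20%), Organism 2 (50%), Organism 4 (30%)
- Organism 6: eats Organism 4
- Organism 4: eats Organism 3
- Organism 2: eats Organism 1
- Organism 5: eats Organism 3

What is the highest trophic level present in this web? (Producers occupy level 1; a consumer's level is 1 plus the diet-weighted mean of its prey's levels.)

5

Organism 2: 1 + 1 = 2
Organism 3: 1 + 2 = 3
Organism 4: 1 + 3 = 4
Organism 5: 1 + 3 = 4
Organism 6: 1 + 4 = 5
Organism 7: 1 + (0.2×1 + 0.5×2 + 0.3×4) = 3.4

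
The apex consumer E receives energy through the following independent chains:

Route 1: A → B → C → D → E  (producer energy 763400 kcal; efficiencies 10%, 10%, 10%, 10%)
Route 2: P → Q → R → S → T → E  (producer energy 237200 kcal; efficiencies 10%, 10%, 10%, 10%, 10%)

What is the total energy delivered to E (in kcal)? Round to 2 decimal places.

Route 1: 763400 × 0.1 × 0.1 × 0.1 × 0.1 = 76.34 kcal
Route 2: 237200 × 0.1 × 0.1 × 0.1 × 0.1 × 0.1 = 2.372 kcal
Total at E: 76.34 + 2.372 = 78.712 kcal

78.71 kcal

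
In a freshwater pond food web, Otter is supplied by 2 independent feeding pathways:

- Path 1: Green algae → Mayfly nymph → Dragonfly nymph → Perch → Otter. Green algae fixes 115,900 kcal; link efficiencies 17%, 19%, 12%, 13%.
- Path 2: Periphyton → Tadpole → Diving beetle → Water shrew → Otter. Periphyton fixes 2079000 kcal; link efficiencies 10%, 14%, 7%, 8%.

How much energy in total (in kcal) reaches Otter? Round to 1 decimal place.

221.4 kcal

Path 1: 115900 × 0.17 × 0.19 × 0.12 × 0.13 = 58.399692 kcal
Path 2: 2079000 × 0.1 × 0.14 × 0.07 × 0.08 = 162.9936 kcal
Total at Otter: 58.399692 + 162.9936 = 221.393292 kcal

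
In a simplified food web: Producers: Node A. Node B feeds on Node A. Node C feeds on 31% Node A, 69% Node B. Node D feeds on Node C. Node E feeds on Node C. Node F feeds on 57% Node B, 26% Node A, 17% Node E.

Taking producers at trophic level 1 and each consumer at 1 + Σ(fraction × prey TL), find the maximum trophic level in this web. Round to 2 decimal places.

3.69

Node B: 1 + 1 = 2
Node C: 1 + (0.31×1 + 0.69×2) = 2.69
Node D: 1 + 2.69 = 3.69
Node E: 1 + 2.69 = 3.69
Node F: 1 + (0.57×2 + 0.26×1 + 0.17×3.69) = 3.0273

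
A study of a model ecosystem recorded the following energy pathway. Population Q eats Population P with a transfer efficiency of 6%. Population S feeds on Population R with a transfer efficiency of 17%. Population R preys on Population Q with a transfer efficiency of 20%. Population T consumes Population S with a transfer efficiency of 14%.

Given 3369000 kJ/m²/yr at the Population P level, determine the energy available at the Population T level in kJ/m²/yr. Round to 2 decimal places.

962.19 kJ/m²/yr

Population Q: 3369000 × 0.06 = 202140 kJ/m²/yr
Population R: 202140 × 0.2 = 40428 kJ/m²/yr
Population S: 40428 × 0.17 = 6872.76 kJ/m²/yr
Population T: 6872.76 × 0.14 = 962.1864 kJ/m²/yr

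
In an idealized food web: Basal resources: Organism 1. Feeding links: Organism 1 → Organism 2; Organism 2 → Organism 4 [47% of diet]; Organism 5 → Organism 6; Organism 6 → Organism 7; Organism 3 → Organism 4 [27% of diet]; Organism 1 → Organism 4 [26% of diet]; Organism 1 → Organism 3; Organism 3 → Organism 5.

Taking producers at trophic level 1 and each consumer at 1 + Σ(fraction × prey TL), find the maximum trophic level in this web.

5

Organism 2: 1 + 1 = 2
Organism 3: 1 + 1 = 2
Organism 4: 1 + (0.47×2 + 0.26×1 + 0.27×2) = 2.74
Organism 5: 1 + 2 = 3
Organism 6: 1 + 3 = 4
Organism 7: 1 + 4 = 5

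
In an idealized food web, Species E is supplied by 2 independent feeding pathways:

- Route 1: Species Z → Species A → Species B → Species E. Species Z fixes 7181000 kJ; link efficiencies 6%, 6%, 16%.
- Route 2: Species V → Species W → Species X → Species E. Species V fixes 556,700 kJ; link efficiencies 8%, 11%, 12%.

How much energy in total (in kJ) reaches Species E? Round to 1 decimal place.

4724.1 kJ

Route 1: 7181000 × 0.06 × 0.06 × 0.16 = 4136.256 kJ
Route 2: 556700 × 0.08 × 0.11 × 0.12 = 587.8752 kJ
Total at Species E: 4136.256 + 587.8752 = 4724.1312 kJ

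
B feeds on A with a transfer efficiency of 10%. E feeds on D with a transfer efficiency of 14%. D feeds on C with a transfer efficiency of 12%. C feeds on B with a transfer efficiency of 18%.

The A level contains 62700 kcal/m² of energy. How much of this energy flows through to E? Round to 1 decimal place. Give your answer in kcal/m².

19.0 kcal/m²

B: 62700 × 0.1 = 6270 kcal/m²
C: 6270 × 0.18 = 1128.6 kcal/m²
D: 1128.6 × 0.12 = 135.432 kcal/m²
E: 135.432 × 0.14 = 18.96048 kcal/m²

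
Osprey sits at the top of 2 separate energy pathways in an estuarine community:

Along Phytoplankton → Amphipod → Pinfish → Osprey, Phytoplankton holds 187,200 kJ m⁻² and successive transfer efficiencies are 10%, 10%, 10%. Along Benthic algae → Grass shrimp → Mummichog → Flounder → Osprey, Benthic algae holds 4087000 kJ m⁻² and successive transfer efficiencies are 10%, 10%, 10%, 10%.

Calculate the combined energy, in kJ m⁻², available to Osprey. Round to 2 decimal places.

Via Phytoplankton: 187200 × 0.1 × 0.1 × 0.1 = 187.2 kJ m⁻²
Via Benthic algae: 4087000 × 0.1 × 0.1 × 0.1 × 0.1 = 408.7 kJ m⁻²
Total at Osprey: 187.2 + 408.7 = 595.9 kJ m⁻²

595.90 kJ m⁻²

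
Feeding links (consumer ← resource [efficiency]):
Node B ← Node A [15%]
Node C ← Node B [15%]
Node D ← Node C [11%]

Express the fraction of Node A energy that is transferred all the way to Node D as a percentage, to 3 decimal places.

Product of link efficiencies: 0.15 × 0.15 × 0.11 = 0.002475
As a percentage: 0.002475 × 100 = 0.248%

0.248%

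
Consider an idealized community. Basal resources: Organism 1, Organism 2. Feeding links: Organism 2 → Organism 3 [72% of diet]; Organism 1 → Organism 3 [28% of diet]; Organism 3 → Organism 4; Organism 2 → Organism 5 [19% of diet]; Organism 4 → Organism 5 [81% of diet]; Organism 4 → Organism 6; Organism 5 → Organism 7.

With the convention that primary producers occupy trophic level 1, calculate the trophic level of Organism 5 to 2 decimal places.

3.62

Organism 3: 1 + (0.72×1 + 0.28×1) = 2
Organism 4: 1 + 2 = 3
Organism 5: 1 + (0.19×1 + 0.81×3) = 3.62
Organism 6: 1 + 3 = 4
Organism 7: 1 + 3.62 = 4.62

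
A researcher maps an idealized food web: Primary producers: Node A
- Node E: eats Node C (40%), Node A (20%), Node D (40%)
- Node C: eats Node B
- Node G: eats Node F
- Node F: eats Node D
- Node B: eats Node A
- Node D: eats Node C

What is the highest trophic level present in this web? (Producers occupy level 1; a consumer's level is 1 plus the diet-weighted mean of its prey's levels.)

Node B: 1 + 1 = 2
Node C: 1 + 2 = 3
Node D: 1 + 3 = 4
Node E: 1 + (0.4×3 + 0.2×1 + 0.4×4) = 4
Node F: 1 + 4 = 5
Node G: 1 + 5 = 6

6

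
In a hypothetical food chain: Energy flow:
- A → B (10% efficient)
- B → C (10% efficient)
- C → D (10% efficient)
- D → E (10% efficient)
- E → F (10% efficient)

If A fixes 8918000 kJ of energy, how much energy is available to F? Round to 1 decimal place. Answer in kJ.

B: 8918000 × 0.1 = 891800 kJ
C: 891800 × 0.1 = 89180 kJ
D: 89180 × 0.1 = 8918 kJ
E: 8918 × 0.1 = 891.8 kJ
F: 891.8 × 0.1 = 89.18 kJ

89.2 kJ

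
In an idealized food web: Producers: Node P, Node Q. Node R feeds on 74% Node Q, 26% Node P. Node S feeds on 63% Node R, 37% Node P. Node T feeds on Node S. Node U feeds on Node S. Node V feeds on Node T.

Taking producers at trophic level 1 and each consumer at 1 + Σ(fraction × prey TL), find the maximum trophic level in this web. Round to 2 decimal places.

Node R: 1 + (0.74×1 + 0.26×1) = 2
Node S: 1 + (0.63×2 + 0.37×1) = 2.63
Node T: 1 + 2.63 = 3.63
Node U: 1 + 2.63 = 3.63
Node V: 1 + 3.63 = 4.63

4.63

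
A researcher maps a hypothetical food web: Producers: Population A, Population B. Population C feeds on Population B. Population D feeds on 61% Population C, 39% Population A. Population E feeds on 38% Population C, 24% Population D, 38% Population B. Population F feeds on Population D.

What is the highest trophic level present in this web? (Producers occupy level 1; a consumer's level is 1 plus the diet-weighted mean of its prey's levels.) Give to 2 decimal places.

3.61

Population C: 1 + 1 = 2
Population D: 1 + (0.61×2 + 0.39×1) = 2.61
Population E: 1 + (0.38×2 + 0.24×2.61 + 0.38×1) = 2.7664
Population F: 1 + 2.61 = 3.61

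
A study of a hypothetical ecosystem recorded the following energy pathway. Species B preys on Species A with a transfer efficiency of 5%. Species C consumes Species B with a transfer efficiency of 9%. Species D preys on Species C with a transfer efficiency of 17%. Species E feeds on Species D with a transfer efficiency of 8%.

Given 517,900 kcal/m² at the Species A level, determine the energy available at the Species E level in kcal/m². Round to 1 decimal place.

Species B: 517900 × 0.05 = 25895 kcal/m²
Species C: 25895 × 0.09 = 2330.55 kcal/m²
Species D: 2330.55 × 0.17 = 396.1935 kcal/m²
Species E: 396.1935 × 0.08 = 31.69548 kcal/m²

31.7 kcal/m²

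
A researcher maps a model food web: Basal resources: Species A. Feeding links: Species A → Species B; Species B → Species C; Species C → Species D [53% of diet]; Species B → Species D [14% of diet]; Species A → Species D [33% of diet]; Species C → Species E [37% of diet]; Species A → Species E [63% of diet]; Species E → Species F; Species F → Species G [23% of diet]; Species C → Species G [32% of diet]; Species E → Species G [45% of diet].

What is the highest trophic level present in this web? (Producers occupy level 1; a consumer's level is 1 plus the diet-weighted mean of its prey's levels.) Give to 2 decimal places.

Species B: 1 + 1 = 2
Species C: 1 + 2 = 3
Species D: 1 + (0.53×3 + 0.14×2 + 0.33×1) = 3.2
Species E: 1 + (0.37×3 + 0.63×1) = 2.74
Species F: 1 + 2.74 = 3.74
Species G: 1 + (0.23×3.74 + 0.32×3 + 0.45×2.74) = 4.0532

4.05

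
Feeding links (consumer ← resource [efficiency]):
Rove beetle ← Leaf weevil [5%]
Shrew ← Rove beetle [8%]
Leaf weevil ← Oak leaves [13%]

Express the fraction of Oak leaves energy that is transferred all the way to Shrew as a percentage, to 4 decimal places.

0.0520%

Product of link efficiencies: 0.13 × 0.05 × 0.08 = 0.00052
As a percentage: 0.00052 × 100 = 0.0520%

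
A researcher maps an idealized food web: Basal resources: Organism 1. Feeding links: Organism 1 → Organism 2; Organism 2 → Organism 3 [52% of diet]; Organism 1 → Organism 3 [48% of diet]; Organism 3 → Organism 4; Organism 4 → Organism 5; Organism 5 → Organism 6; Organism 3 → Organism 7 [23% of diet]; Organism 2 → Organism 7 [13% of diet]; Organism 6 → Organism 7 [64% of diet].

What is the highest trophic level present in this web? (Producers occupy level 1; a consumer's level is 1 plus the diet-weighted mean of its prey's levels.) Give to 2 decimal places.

5.52

Organism 2: 1 + 1 = 2
Organism 3: 1 + (0.52×2 + 0.48×1) = 2.52
Organism 4: 1 + 2.52 = 3.52
Organism 5: 1 + 3.52 = 4.52
Organism 6: 1 + 4.52 = 5.52
Organism 7: 1 + (0.23×2.52 + 0.13×2 + 0.64×5.52) = 5.3724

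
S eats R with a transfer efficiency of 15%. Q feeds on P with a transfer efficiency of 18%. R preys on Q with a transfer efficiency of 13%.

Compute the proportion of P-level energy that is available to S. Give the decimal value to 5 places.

Product of link efficiencies: 0.18 × 0.13 × 0.15 = 0.00351

0.00351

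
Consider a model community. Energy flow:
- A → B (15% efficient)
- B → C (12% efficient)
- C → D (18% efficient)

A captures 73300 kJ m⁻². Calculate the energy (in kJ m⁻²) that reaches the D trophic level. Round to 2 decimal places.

237.49 kJ m⁻²

B: 73300 × 0.15 = 10995 kJ m⁻²
C: 10995 × 0.12 = 1319.4 kJ m⁻²
D: 1319.4 × 0.18 = 237.492 kJ m⁻²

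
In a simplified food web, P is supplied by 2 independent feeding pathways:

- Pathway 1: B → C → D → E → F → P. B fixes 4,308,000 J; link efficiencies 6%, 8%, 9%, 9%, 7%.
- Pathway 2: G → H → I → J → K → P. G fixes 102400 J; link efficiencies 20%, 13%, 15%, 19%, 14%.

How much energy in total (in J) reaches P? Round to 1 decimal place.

Pathway 1: 4308000 × 0.06 × 0.08 × 0.09 × 0.09 × 0.07 = 11.7246528 J
Pathway 2: 102400 × 0.2 × 0.13 × 0.15 × 0.19 × 0.14 = 10.622976 J
Total at P: 11.7246528 + 10.622976 = 22.3476288 J

22.3 J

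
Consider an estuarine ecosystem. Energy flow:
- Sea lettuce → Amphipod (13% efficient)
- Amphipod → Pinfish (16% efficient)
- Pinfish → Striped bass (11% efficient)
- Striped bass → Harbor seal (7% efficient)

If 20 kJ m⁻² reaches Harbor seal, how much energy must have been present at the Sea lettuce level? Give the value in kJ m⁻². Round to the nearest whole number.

Cumulative transfer efficiency: 0.13 × 0.16 × 0.11 × 0.07 = 0.00016016
Sea lettuce energy = 20 / 0.00016016 = 124875 kJ m⁻²

124875 kJ m⁻²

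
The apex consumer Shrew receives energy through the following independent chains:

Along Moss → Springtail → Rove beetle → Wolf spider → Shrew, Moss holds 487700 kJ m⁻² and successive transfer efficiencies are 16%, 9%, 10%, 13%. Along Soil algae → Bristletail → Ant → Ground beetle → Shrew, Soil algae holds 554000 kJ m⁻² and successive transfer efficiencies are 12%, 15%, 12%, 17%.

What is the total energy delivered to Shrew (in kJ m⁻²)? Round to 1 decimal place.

294.7 kJ m⁻²

Via Moss: 487700 × 0.16 × 0.09 × 0.1 × 0.13 = 91.29744 kJ m⁻²
Via Soil algae: 554000 × 0.12 × 0.15 × 0.12 × 0.17 = 203.4288 kJ m⁻²
Total at Shrew: 91.29744 + 203.4288 = 294.72624 kJ m⁻²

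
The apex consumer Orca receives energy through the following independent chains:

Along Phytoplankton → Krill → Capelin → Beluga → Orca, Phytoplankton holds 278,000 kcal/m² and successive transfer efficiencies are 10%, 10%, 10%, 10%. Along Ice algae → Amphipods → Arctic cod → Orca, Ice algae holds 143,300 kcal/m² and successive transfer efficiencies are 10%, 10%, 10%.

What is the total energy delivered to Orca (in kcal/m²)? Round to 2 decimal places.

171.10 kcal/m²

Via Phytoplankton: 278000 × 0.1 × 0.1 × 0.1 × 0.1 = 27.8 kcal/m²
Via Ice algae: 143300 × 0.1 × 0.1 × 0.1 = 143.3 kcal/m²
Total at Orca: 27.8 + 143.3 = 171.1 kcal/m²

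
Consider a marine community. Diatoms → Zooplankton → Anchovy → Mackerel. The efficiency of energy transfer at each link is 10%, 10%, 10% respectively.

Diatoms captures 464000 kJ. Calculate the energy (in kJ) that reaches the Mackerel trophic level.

Zooplankton: 464000 × 0.1 = 46400 kJ
Anchovy: 46400 × 0.1 = 4640 kJ
Mackerel: 4640 × 0.1 = 464 kJ

464 kJ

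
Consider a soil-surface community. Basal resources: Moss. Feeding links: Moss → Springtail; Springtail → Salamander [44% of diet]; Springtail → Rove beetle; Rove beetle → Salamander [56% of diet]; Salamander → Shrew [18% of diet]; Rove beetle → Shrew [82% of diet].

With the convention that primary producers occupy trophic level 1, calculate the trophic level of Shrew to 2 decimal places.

Springtail: 1 + 1 = 2
Rove beetle: 1 + 2 = 3
Salamander: 1 + (0.44×2 + 0.56×3) = 3.56
Shrew: 1 + (0.82×3 + 0.18×3.56) = 4.1008

4.10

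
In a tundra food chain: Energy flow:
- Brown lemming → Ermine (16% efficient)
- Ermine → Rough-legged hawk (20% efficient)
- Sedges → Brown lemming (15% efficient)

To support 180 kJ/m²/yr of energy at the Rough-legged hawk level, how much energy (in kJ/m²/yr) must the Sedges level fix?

Cumulative transfer efficiency: 0.15 × 0.16 × 0.2 = 0.0048
Sedges energy = 180 / 0.0048 = 37500 kJ/m²/yr

37500 kJ/m²/yr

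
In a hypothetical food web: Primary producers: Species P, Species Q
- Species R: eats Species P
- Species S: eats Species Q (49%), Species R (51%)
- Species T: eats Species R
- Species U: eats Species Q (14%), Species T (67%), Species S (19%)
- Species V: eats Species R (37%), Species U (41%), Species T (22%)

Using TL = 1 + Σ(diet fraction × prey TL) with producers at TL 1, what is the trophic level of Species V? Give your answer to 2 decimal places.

Species R: 1 + 1 = 2
Species S: 1 + (0.49×1 + 0.51×2) = 2.51
Species T: 1 + 2 = 3
Species U: 1 + (0.14×1 + 0.67×3 + 0.19×2.51) = 3.6269
Species V: 1 + (0.37×2 + 0.41×3.6269 + 0.22×3) = 3.887029

3.89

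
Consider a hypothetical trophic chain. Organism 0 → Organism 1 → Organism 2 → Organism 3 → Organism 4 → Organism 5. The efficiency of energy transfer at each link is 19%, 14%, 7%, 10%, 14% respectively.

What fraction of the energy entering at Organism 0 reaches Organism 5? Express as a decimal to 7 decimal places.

Product of link efficiencies: 0.19 × 0.14 × 0.07 × 0.1 × 0.14 = 0.000026068

0.0000261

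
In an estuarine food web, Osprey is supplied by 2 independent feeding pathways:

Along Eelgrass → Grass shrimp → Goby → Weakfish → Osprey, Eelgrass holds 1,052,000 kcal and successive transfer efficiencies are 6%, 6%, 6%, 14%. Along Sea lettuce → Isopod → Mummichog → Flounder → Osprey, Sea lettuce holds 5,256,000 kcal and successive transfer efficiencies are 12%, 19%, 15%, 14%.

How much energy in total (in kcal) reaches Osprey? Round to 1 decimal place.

2548.4 kcal

Via Eelgrass: 1052000 × 0.06 × 0.06 × 0.06 × 0.14 = 31.81248 kcal
Via Sea lettuce: 5256000 × 0.12 × 0.19 × 0.15 × 0.14 = 2516.5728 kcal
Total at Osprey: 31.81248 + 2516.5728 = 2548.38528 kcal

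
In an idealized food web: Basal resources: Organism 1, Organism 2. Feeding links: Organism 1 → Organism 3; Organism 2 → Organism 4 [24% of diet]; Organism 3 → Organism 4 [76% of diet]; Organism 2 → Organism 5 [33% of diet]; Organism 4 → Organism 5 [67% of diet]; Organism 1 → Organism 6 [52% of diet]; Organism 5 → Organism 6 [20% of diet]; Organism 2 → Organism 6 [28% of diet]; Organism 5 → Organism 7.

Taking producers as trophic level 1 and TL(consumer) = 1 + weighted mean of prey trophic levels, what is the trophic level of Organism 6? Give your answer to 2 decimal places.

Organism 3: 1 + 1 = 2
Organism 4: 1 + (0.24×1 + 0.76×2) = 2.76
Organism 5: 1 + (0.33×1 + 0.67×2.76) = 3.1792
Organism 6: 1 + (0.52×1 + 0.2×3.1792 + 0.28×1) = 2.43584
Organism 7: 1 + 3.1792 = 4.1792

2.44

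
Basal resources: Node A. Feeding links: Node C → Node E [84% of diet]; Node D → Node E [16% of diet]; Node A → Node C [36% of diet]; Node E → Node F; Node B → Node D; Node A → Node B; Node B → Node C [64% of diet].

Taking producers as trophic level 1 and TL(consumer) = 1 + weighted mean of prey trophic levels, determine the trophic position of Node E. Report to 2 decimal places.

3.70

Node B: 1 + 1 = 2
Node C: 1 + (0.64×2 + 0.36×1) = 2.64
Node D: 1 + 2 = 3
Node E: 1 + (0.84×2.64 + 0.16×3) = 3.6976
Node F: 1 + 3.6976 = 4.6976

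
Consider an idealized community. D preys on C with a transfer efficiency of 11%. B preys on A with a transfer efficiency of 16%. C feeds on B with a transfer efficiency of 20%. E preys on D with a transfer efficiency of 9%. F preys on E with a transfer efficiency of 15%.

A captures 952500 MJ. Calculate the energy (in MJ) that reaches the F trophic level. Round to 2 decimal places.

B: 952500 × 0.16 = 152400 MJ
C: 152400 × 0.2 = 30480 MJ
D: 30480 × 0.11 = 3352.8 MJ
E: 3352.8 × 0.09 = 301.752 MJ
F: 301.752 × 0.15 = 45.2628 MJ

45.26 MJ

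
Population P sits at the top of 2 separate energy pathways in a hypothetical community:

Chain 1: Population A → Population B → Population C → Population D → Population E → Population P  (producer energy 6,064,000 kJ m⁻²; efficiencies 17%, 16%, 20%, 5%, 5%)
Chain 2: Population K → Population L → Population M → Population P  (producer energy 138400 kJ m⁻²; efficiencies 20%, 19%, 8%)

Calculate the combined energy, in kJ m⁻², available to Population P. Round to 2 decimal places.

Chain 1: 6064000 × 0.17 × 0.16 × 0.2 × 0.05 × 0.05 = 82.4704 kJ m⁻²
Chain 2: 138400 × 0.2 × 0.19 × 0.08 = 420.736 kJ m⁻²
Total at Population P: 82.4704 + 420.736 = 503.2064 kJ m⁻²

503.21 kJ m⁻²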